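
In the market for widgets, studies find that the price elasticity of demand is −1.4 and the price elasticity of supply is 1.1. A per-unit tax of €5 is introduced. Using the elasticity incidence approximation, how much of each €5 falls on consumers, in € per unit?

Consumers bear ≈ €2.2 per unit.

Incidence ratio: consumers' share ≈ εs / (εs + |εd|) = 1.1 / (1.1 + 1.4) = 0.44.
So consumers bear ≈ 0.44 × €5 = €2.2; suppliers bear €2.8.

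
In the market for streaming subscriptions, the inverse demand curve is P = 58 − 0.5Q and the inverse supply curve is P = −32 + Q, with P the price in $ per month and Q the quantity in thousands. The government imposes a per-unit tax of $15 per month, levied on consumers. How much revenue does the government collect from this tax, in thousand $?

Tax revenue = $750 thousand.

Inverting to Q(P) form: Qd = 116 − 2P; Qs = P + 32.
Before the tax: set 116 − 2P = P + 32 → P* = $28, Q* = 60.
With the tax collected from consumers, demand (in seller-price terms) shifts: Qd = 116 − 2(P + 15).
Solving gives Q = 50 with consumers paying $33 and producers receiving $18 (the $15 wedge).
Revenue = t · Q = 15 · 50 = $750.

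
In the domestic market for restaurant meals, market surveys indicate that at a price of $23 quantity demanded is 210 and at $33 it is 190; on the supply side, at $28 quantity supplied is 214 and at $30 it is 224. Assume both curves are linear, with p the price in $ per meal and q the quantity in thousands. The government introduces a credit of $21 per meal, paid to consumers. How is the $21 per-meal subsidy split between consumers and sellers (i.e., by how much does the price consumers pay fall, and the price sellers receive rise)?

Demand slope: (190 − 210)/(33 − 23) = -2, so qd = 256 − 2p.
Supply slope: (224 − 214)/(30 − 28) = 5, so qs = 5p + 74.
Without the subsidy, 256 − 2p = 5p + 74 gives 7p = 182, so p* = $26 and q* = 204.
With a per-unit subsidy paid to consumers, each effectively pays p − 21, so demand becomes qd = 256 − 2(p − 21).
New equilibrium: consumers pay $11, sellers receive $32, q = 234. (Wedge: pb − ps = −21.)
Gain to consumers: $15; to sellers: $6. (They sum to $21.)

Consumers gain $15 per meal; sellers gain $6 per meal.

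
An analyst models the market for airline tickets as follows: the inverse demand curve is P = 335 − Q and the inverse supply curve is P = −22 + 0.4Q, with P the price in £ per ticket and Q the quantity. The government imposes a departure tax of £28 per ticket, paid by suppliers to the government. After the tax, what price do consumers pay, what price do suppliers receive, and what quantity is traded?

Rewrite in direct form: Qd = 335 − P and Qs = 2.5P + 55.
Before the tax: set 335 − P = 2.5P + 55 → P* = £80, Q* = 255.
With the tax collected from suppliers, supply shifts: Qs = 2.5(P − 28) + 55.
New equilibrium: consumers pay £100, suppliers receive £72, Q = 235. (Wedge: Pb − Ps = 28.)

Consumers pay £100; suppliers receive £72; quantity = 235.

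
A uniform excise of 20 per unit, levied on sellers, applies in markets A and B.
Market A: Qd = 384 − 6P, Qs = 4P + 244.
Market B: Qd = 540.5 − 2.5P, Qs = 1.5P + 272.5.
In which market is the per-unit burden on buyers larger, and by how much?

Market A, by 0.5.

Market A: pre-tax P* = 14, Q* = 300; post-tax Q = 252; per-unit burden on buyers = 8.
Market B: pre-tax P* = 67, Q* = 373; post-tax Q = 354.25; per-unit burden on buyers = 7.5.
Difference: 8 vs 7.5 → market A is larger by 0.5.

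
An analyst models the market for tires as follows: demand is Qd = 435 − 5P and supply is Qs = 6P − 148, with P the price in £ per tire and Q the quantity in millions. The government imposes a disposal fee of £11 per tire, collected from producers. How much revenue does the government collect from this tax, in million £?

Tax revenue = £1540 million.

Before the tax: set 435 − 5P = 6P − 148 → P* = £53, Q* = 170.
With the tax collected from producers, supply shifts: Qs = 6(P − 11) − 148.
Solving gives Q = 140 with buyers paying £59 and producers receiving £48 (the £11 wedge).
Revenue = t · Q = 11 · 140 = £1540.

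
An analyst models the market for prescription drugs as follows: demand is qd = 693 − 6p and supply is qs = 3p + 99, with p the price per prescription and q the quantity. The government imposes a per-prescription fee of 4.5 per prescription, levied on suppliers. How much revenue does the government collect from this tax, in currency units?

Tax revenue = 1296.

Before the tax: set 693 − 6p = 3p + 99 → p* = 66, q* = 297.
With the tax collected from suppliers, supply shifts: qs = 3(p − 4.5) + 99.
New equilibrium: consumers pay 67.5, suppliers receive 63, q = 288. (Wedge: pb − ps = 4.5.)
Revenue = t · Q = 4.5 · 288 = 1296.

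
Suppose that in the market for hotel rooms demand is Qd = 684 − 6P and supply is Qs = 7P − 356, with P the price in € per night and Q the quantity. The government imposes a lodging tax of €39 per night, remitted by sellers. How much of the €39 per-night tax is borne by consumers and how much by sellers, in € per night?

Before the tax: set 684 − 6P = 7P − 356 → P* = €80, Q* = 204.
With the tax collected from sellers, supply shifts: Qs = 7(P − 39) − 356.
New equilibrium: consumers pay €101, sellers receive €62, Q = 78. (Wedge: Pb − Ps = 39.)
Burden on consumers: €21; on sellers: €18. (They sum to €39.)

Consumers bear €21 per night; sellers bear €18 per night.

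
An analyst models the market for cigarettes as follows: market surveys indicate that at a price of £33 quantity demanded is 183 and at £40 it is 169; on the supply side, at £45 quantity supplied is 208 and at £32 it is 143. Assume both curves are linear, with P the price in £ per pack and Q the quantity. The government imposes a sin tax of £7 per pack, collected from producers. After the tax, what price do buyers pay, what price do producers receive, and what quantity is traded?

Demand slope: (169 − 183)/(40 − 33) = -2, so Qd = 249 − 2P.
Supply slope: (143 − 208)/(32 − 45) = 5, so Qs = 5P − 17.
Before the tax: set 249 − 2P = 5P − 17 → P* = £38, Q* = 173.
With the tax collected from producers, supply shifts: Qs = 5(P − 7) − 17.
Solving gives Q = 163 with buyers paying £43 and producers receiving £36 (the £7 wedge).
The less price-elastic side of the market bears the larger share of a per-unit tax.

Buyers pay £43; producers receive £36; quantity = 163.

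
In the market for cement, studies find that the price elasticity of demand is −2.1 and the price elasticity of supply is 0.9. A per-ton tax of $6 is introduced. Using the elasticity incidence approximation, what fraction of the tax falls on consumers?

Consumers' share ≈ 0.3.

Incidence ratio: consumers' share ≈ εs / (εs + |εd|) = 0.9 / (0.9 + 2.1) = 0.3.
Supply is the less elastic side, so consumers bear the smaller share.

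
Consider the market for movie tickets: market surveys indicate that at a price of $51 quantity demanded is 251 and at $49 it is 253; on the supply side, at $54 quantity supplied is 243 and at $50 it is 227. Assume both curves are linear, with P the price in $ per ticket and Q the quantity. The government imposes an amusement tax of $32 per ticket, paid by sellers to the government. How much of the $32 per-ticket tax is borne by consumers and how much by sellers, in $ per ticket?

Consumers bear $25.6 per ticket; sellers bear $6.4 per ticket.

Demand slope: (253 − 251)/(49 − 51) = -1, so Qd = 302 − P.
Supply slope: (227 − 243)/(50 − 54) = 4, so Qs = 4P + 27.
Before the tax: set 302 − P = 4P + 27 → P* = $55, Q* = 247.
With the tax collected from sellers, supply shifts: Qs = 4(P − 32) + 27.
Solving gives Q = 221.4 with consumers paying $80.6 and sellers receiving $48.6 (the $32 wedge).
Burden on consumers: $25.6; on sellers: $6.4. (They sum to $32.)
The less price-elastic side of the market bears the larger share of a per-unit tax.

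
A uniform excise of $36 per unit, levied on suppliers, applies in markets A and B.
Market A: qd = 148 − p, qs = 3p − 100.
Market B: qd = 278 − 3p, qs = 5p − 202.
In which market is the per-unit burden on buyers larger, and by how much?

Market A, by $4.5.

Market A: pre-tax p* = $62, q* = 86; post-tax q = 59; per-unit burden on buyers = $27.
Market B: pre-tax p* = $60, q* = 98; post-tax q = 30.5; per-unit burden on buyers = $22.5.
Difference: $27 vs $22.5 → market A is larger by $4.5.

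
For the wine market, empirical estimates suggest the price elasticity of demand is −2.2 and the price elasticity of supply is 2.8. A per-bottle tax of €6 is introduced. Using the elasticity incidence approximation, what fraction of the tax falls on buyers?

Buyers' share ≈ 0.56.

Incidence ratio: buyers' share ≈ εs / (εs + |εd|) = 2.8 / (2.8 + 2.2) = 0.56.
Supply is the more elastic side, so buyers bear the larger share.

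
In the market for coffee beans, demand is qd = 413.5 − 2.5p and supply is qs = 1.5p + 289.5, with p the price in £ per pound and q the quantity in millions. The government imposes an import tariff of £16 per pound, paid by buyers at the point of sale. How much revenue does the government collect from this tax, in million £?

Tax revenue = £5136 million.

Without the tax, 413.5 − 2.5p = 1.5p + 289.5 gives 4p = 124, so p* = £31 and q* = 336.
With the tax collected from buyers, demand (in seller-price terms) shifts: qd = 413.5 − 2.5(p + 16).
New equilibrium: buyers pay £37, suppliers receive £21, q = 321. (Wedge: pb − ps = 16.)
Revenue = t · Q = 16 · 321 = £5136.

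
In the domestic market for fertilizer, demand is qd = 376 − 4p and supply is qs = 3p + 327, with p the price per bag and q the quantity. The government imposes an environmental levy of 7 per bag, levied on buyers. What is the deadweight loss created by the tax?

Before the tax: set 376 − 4p = 3p + 327 → p* = 7, q* = 348.
With the tax collected from buyers, demand (in seller-price terms) shifts: qd = 376 − 4(p + 7).
Solving gives q = 336 with buyers paying 10 and sellers receiving 3 (the 7 wedge).
Quantity falls by |ΔQ| = |348 − 336| = 12.
DWL = ½ · t · |ΔQ| = ½ · 7 · 12 = 42.

Deadweight loss = 42.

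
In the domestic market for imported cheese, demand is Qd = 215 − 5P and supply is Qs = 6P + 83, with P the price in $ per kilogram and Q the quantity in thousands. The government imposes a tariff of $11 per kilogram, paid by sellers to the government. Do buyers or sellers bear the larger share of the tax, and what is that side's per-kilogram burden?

Buyers bear the larger share: $6 per kilogram.

Before the tax: set 215 − 5P = 6P + 83 → P* = $12, Q* = 155.
With the tax collected from sellers, supply shifts: Qs = 6(P − 11) + 83.
New equilibrium: buyers pay $18, sellers receive $7, Q = 125. (Wedge: Pb − Ps = 11.)
Per-kilogram burden: buyers $6, sellers $5.
Buyers take the larger share because demand is less price-elastic here (demand slope 5 vs supply slope 6).
The less price-elastic side of the market bears the larger share of a per-unit tax.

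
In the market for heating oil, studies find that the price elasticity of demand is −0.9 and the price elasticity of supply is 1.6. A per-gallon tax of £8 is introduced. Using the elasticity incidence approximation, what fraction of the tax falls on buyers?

Buyers' share ≈ 0.64.

Incidence ratio: buyers' share ≈ εs / (εs + |εd|) = 1.6 / (1.6 + 0.9) = 0.64.
Supply is the more elastic side, so buyers bear the larger share.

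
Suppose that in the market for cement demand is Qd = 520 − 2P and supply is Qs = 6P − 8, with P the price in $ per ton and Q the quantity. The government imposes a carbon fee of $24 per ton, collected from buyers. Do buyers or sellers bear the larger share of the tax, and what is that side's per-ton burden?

Before the tax: set 520 − 2P = 6P − 8 → P* = $66, Q* = 388.
With the tax collected from buyers, demand (in seller-price terms) shifts: Qd = 520 − 2(P + 24).
Solving gives Q = 352 with buyers paying $84 and sellers receiving $60 (the $24 wedge).
Per-ton burden: buyers $18, sellers $6.
Buyers take the larger share because demand is less price-elastic here (demand slope 2 vs supply slope 6).

Buyers bear the larger share: $18 per ton.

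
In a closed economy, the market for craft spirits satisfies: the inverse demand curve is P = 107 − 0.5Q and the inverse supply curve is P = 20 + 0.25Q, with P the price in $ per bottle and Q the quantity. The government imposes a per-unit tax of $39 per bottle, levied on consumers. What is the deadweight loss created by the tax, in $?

Rewrite in direct form: Qd = 214 − 2P and Qs = 4P − 80.
Before the tax: set 214 − 2P = 4P − 80 → P* = $49, Q* = 116.
With the tax collected from consumers, demand (in seller-price terms) shifts: Qd = 214 − 2(P + 39).
Solving gives Q = 64 with consumers paying $75 and producers receiving $36 (the $39 wedge).
Quantity falls by |ΔQ| = |116 − 64| = 52.
DWL = ½ · t · |ΔQ| = ½ · 39 · 52 = $1014.

Deadweight loss = $1014.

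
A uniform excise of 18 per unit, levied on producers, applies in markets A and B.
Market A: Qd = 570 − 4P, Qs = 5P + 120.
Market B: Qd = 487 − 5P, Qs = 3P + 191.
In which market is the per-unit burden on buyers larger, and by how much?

Market A, by 3.25.

Market A: pre-tax P* = 50, Q* = 370; post-tax Q = 330; per-unit burden on buyers = 10.
Market B: pre-tax P* = 37, Q* = 302; post-tax Q = 268.25; per-unit burden on buyers = 6.75.
Difference: 10 vs 6.75 → market A is larger by 3.25.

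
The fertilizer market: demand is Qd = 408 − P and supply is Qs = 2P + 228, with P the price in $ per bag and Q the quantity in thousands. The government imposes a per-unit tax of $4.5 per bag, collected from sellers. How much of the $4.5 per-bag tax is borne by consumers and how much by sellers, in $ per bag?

Consumers bear $3 per bag; sellers bear $1.5 per bag.

Without the tax, 408 − P = 2P + 228 gives 3P = 180, so P* = $60 and Q* = 348.
With the tax collected from sellers, supply shifts: Qs = 2(P − 4.5) + 228.
Solving gives Q = 345 with consumers paying $63 and sellers receiving $58.5 (the $4.5 wedge).
Burden on consumers: $3; on sellers: $1.5. (They sum to $4.5.)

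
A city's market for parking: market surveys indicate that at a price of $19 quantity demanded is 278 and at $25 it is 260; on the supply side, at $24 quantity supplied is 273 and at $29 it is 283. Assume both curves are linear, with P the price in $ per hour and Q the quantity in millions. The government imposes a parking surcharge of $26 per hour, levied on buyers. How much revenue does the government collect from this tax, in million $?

Demand slope: (260 − 278)/(25 − 19) = -3, so Qd = 335 − 3P.
Supply slope: (283 − 273)/(29 − 24) = 2, so Qs = 2P + 225.
Without the tax, 335 − 3P = 2P + 225 gives 5P = 110, so P* = $22 and Q* = 269.
With the tax collected from buyers, demand (in seller-price terms) shifts: Qd = 335 − 3(P + 26).
Solving gives Q = 237.8 with buyers paying $32.4 and suppliers receiving $6.4 (the $26 wedge).
Revenue = t · Q = 26 · 237.8 = $6182.8.

Tax revenue = $6182.8 million.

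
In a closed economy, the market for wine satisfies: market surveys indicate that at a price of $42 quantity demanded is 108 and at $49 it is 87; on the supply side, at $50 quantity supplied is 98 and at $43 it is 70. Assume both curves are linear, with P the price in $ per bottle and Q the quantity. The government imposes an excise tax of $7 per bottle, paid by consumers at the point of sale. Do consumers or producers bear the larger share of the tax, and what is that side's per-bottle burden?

Consumers bear the larger share: $4 per bottle.

Demand slope: (87 − 108)/(49 − 42) = -3, so Qd = 234 − 3P.
Supply slope: (70 − 98)/(43 − 50) = 4, so Qs = 4P − 102.
Without the tax, 234 − 3P = 4P − 102 gives 7P = 336, so P* = $48 and Q* = 90.
With the tax collected from consumers, demand (in seller-price terms) shifts: Qd = 234 − 3(P + 7).
New equilibrium: consumers pay $52, producers receive $45, Q = 78. (Wedge: Pb − Ps = 7.)
Per-bottle burden: consumers $4, producers $3.
Consumers take the larger share because demand is less price-elastic here (demand slope 3 vs supply slope 4).
The less price-elastic side of the market bears the larger share of a per-unit tax.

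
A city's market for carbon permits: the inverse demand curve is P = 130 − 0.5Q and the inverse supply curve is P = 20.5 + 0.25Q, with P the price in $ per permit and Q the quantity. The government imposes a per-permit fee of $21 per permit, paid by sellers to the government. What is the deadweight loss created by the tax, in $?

Rewrite in direct form: Qd = 260 − 2P and Qs = 4P − 82.
Without the tax, 260 − 2P = 4P − 82 gives 6P = 342, so P* = $57 and Q* = 146.
With the tax collected from sellers, supply shifts: Qs = 4(P − 21) − 82.
Solving gives Q = 118 with consumers paying $71 and sellers receiving $50 (the $21 wedge).
Quantity falls by |ΔQ| = |146 − 118| = 28.
DWL = ½ · t · |ΔQ| = ½ · 21 · 28 = $294.

Deadweight loss = $294.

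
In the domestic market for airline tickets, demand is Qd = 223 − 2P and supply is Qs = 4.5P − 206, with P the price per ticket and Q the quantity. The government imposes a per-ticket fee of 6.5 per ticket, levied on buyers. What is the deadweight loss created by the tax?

Before the tax: set 223 − 2P = 4.5P − 206 → P* = 66, Q* = 91.
With the tax collected from buyers, demand (in seller-price terms) shifts: Qd = 223 − 2(P + 6.5).
Solving gives Q = 82 with buyers paying 70.5 and producers receiving 64 (the 6.5 wedge).
Quantity falls by |ΔQ| = |91 − 82| = 9.
DWL = ½ · t · |ΔQ| = ½ · 6.5 · 9 = 29.25.

Deadweight loss = 29.25.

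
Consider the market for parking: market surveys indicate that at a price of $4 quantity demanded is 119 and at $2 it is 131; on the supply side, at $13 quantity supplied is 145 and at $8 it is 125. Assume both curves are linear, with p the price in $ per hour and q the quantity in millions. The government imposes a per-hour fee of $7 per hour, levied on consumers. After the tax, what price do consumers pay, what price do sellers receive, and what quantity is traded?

Consumers pay $7.8; sellers receive $0.8; quantity = 96.2.

Demand slope: (131 − 119)/(2 − 4) = -6, so qd = 143 − 6p.
Supply slope: (125 − 145)/(8 − 13) = 4, so qs = 4p + 93.
Without the tax, 143 − 6p = 4p + 93 gives 10p = 50, so p* = $5 and q* = 113.
With the tax collected from consumers, demand (in seller-price terms) shifts: qd = 143 − 6(p + 7).
New equilibrium: consumers pay $7.8, sellers receive $0.8, q = 96.2. (Wedge: pb − ps = 7.)
The less price-elastic side of the market bears the larger share of a per-unit tax.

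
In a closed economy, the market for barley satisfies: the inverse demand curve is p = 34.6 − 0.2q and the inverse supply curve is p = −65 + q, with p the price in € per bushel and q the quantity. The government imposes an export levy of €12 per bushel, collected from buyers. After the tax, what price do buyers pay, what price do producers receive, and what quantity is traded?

Inverting to q(p) form: qd = 173 − 5p; qs = p + 65.
Before the tax: set 173 − 5p = p + 65 → p* = €18, q* = 83.
With the tax collected from buyers, demand (in seller-price terms) shifts: qd = 173 − 5(p + 12).
Solving gives q = 73 with buyers paying €20 and producers receiving €8 (the €12 wedge).
The less price-elastic side of the market bears the larger share of a per-unit tax.

Buyers pay €20; producers receive €8; quantity = 73.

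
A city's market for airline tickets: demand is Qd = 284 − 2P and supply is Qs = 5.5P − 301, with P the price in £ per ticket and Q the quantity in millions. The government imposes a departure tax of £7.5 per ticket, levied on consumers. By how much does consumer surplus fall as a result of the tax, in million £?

Consumer surplus falls by £673.75 million.

Before the tax: set 284 − 2P = 5.5P − 301 → P* = £78, Q* = 128.
With the tax collected from consumers, demand (in seller-price terms) shifts: Qd = 284 − 2(P + 7.5).
Solving gives Q = 117 with consumers paying £83.5 and suppliers receiving £76 (the £7.5 wedge).
ΔCS is the trapezoid between Q = 117 and Q = 128 of height £5.5: ½ · (128 + 117) · 5.5 = £673.75.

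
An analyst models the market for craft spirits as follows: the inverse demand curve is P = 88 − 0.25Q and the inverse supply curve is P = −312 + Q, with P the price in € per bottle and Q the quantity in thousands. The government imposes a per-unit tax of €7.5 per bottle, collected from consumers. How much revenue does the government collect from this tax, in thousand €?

Inverting to Q(P) form: Qd = 352 − 4P; Qs = P + 312.
Without the tax, 352 − 4P = P + 312 gives 5P = 40, so P* = €8 and Q* = 320.
With the tax collected from consumers, demand (in seller-price terms) shifts: Qd = 352 − 4(P + 7.5).
New equilibrium: consumers pay €9.5, suppliers receive €2, Q = 314. (Wedge: Pb − Ps = 7.5.)
Revenue = t · Q = 7.5 · 314 = €2355.

Tax revenue = €2355 thousand.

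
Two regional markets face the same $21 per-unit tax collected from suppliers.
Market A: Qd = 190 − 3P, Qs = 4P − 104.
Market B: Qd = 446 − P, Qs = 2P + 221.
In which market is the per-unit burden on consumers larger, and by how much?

Market B, by $2.

Market A: pre-tax P* = $42, Q* = 64; post-tax Q = 28; per-unit burden on consumers = $12.
Market B: pre-tax P* = $75, Q* = 371; post-tax Q = 357; per-unit burden on consumers = $14.
Difference: $12 vs $14 → market B is larger by $2.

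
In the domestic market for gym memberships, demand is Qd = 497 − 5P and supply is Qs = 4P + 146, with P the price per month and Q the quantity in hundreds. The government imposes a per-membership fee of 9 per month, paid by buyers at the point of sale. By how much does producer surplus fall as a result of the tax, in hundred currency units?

Producer surplus falls by 1460 hundred.

Before the tax: set 497 − 5P = 4P + 146 → P* = 39, Q* = 302.
With the tax collected from buyers, demand (in seller-price terms) shifts: Qd = 497 − 5(P + 9).
Solving gives Q = 282 with buyers paying 43 and sellers receiving 34 (the 9 wedge).
ΔPS is the trapezoid between Q = 282 and Q = 302 of height 5: ½ · (302 + 282) · 5 = 1460.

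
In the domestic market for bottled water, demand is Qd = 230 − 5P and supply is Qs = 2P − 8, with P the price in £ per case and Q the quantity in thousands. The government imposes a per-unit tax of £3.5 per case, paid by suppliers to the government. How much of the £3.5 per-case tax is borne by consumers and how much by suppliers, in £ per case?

Consumers bear £1 per case; suppliers bear £2.5 per case.

Without the tax, 230 − 5P = 2P − 8 gives 7P = 238, so P* = £34 and Q* = 60.
With the tax collected from suppliers, supply shifts: Qs = 2(P − 3.5) − 8.
New equilibrium: consumers pay £35, suppliers receive £31.5, Q = 55. (Wedge: Pb − Ps = 3.5.)
Burden on consumers: £1; on suppliers: £2.5. (They sum to £3.5.)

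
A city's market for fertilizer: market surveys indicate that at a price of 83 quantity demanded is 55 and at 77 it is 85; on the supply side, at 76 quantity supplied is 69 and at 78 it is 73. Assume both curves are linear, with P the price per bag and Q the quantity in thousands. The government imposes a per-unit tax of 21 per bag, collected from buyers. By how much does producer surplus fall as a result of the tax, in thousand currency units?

Demand slope: (85 − 55)/(77 − 83) = -5, so Qd = 470 − 5P.
Supply slope: (73 − 69)/(78 − 76) = 2, so Qs = 2P − 83.
Before the tax: set 470 − 5P = 2P − 83 → P* = 79, Q* = 75.
With the tax collected from buyers, demand (in seller-price terms) shifts: Qd = 470 − 5(P + 21).
Solving gives Q = 45 with buyers paying 85 and producers receiving 64 (the 21 wedge).
ΔPS is the trapezoid between Q = 45 and Q = 75 of height 15: ½ · (75 + 45) · 15 = 900.

Producer surplus falls by 900 thousand.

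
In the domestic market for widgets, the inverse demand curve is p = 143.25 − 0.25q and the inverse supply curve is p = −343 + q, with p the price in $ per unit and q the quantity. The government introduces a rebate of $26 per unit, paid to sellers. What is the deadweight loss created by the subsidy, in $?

Deadweight loss = $270.4.

Inverting to q(p) form: qd = 573 − 4p; qs = p + 343.
Before the subsidy: set 573 − 4p = p + 343 → p* = $46, q* = 389.
With a per-unit subsidy paid to sellers, each receives p + 26 per unit sold, so supply becomes qs = (p + 26) + 343.
Solving gives q = 409.8 with buyers paying $40.8 and sellers receiving $66.8 (the $26 wedge).
Quantity rises by |ΔQ| = |389 − 409.8| = 20.8.
DWL = ½ · t · |ΔQ| = ½ · 26 · 20.8 = $270.4.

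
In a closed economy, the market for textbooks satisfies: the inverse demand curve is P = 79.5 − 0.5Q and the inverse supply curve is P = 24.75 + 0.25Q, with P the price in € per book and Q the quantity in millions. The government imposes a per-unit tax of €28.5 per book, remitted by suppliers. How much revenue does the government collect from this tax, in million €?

Rewrite in direct form: Qd = 159 − 2P and Qs = 4P − 99.
Before the tax: set 159 − 2P = 4P − 99 → P* = €43, Q* = 73.
With the tax collected from suppliers, supply shifts: Qs = 4(P − 28.5) − 99.
Solving gives Q = 35 with buyers paying €62 and suppliers receiving €33.5 (the €28.5 wedge).
Revenue = t · Q = 28.5 · 35 = €997.5.

Tax revenue = €997.5 million.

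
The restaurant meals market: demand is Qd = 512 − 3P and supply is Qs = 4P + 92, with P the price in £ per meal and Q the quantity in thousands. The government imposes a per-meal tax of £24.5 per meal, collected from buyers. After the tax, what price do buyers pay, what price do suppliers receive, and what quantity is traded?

Without the tax, 512 − 3P = 4P + 92 gives 7P = 420, so P* = £60 and Q* = 332.
With the tax collected from buyers, demand (in seller-price terms) shifts: Qd = 512 − 3(P + 24.5).
New equilibrium: buyers pay £74, suppliers receive £49.5, Q = 290. (Wedge: Pb − Ps = 24.5.)

Buyers pay £74; suppliers receive £49.5; quantity = 290.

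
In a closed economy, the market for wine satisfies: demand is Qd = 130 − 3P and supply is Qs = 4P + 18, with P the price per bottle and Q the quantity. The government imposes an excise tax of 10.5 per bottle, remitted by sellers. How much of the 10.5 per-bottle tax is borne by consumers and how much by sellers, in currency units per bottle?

Without the tax, 130 − 3P = 4P + 18 gives 7P = 112, so P* = 16 and Q* = 82.
With the tax collected from sellers, supply shifts: Qs = 4(P − 10.5) + 18.
New equilibrium: consumers pay 22, sellers receive 11.5, Q = 64. (Wedge: Pb − Ps = 10.5.)
Burden on consumers: 6; on sellers: 4.5. (They sum to 10.5.)
The less price-elastic side of the market bears the larger share of a per-unit tax.

Consumers bear 6 per bottle; sellers bear 4.5 per bottle.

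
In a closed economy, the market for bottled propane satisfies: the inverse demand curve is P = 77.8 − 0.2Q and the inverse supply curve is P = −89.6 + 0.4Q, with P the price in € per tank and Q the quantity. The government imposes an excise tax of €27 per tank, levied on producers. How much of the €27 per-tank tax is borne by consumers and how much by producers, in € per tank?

Rewrite in direct form: Qd = 389 − 5P and Qs = 2.5P + 224.
Before the tax: set 389 − 5P = 2.5P + 224 → P* = €22, Q* = 279.
With the tax collected from producers, supply shifts: Qs = 2.5(P − 27) + 224.
New equilibrium: consumers pay €31, producers receive €4, Q = 234. (Wedge: Pb − Ps = 27.)
Burden on consumers: €9; on producers: €18. (They sum to €27.)

Consumers bear €9 per tank; producers bear €18 per tank.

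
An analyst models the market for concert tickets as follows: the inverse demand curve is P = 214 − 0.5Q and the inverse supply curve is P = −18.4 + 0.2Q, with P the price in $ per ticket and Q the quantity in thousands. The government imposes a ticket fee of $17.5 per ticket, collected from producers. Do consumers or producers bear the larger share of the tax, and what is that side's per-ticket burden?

Rewrite in direct form: Qd = 428 − 2P and Qs = 5P + 92.
Before the tax: set 428 − 2P = 5P + 92 → P* = $48, Q* = 332.
With the tax collected from producers, supply shifts: Qs = 5(P − 17.5) + 92.
Solving gives Q = 307 with consumers paying $60.5 and producers receiving $43 (the $17.5 wedge).
Per-ticket burden: consumers $12.5, producers $5.
Consumers take the larger share because demand is less price-elastic here (demand slope 2 vs supply slope 5).
The less price-elastic side of the market bears the larger share of a per-unit tax.

Consumers bear the larger share: $12.5 per ticket.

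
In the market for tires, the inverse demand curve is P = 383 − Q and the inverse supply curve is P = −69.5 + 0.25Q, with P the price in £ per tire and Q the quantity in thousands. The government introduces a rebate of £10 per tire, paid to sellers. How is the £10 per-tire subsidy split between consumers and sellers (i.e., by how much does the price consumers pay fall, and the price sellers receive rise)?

Rewrite in direct form: Qd = 383 − P and Qs = 4P + 278.
Before the subsidy: set 383 − P = 4P + 278 → P* = £21, Q* = 362.
With a per-unit subsidy paid to sellers, each receives P + 10 per unit sold, so supply becomes Qs = 4(P + 10) + 278.
Solving gives Q = 370 with consumers paying £13 and sellers receiving £23 (the £10 wedge).
Gain to consumers: £8; to sellers: £2. (They sum to £10.)

Consumers gain £8 per tire; sellers gain £2 per tire.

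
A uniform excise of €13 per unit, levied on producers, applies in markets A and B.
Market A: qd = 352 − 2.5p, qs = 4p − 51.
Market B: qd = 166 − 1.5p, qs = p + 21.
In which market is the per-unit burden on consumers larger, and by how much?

Market A, by €2.8.

Market A: pre-tax p* = €62, q* = 197; post-tax q = 177; per-unit burden on consumers = €8.
Market B: pre-tax p* = €58, q* = 79; post-tax q = 71.2; per-unit burden on consumers = €5.2.
Difference: €8 vs €5.2 → market A is larger by €2.8.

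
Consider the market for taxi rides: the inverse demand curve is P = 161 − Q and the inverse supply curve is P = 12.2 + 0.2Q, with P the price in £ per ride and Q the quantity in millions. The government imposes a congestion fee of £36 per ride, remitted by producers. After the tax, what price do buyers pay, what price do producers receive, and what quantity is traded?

Buyers pay £67; producers receive £31; quantity = 94.

Rewrite in direct form: Qd = 161 − P and Qs = 5P − 61.
Without the tax, 161 − P = 5P − 61 gives 6P = 222, so P* = £37 and Q* = 124.
With the tax collected from producers, supply shifts: Qs = 5(P − 36) − 61.
Solving gives Q = 94 with buyers paying £67 and producers receiving £31 (the £36 wedge).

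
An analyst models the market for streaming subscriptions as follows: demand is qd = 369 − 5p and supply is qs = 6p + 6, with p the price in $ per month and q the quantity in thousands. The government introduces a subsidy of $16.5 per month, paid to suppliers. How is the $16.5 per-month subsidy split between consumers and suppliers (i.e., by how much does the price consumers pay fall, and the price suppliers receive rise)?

Consumers gain $9 per month; suppliers gain $7.5 per month.

Before the subsidy: set 369 − 5p = 6p + 6 → p* = $33, q* = 204.
With a per-unit subsidy paid to suppliers, each receives p + 16.5 per unit sold, so supply becomes qs = 6(p + 16.5) + 6.
New equilibrium: consumers pay $24, suppliers receive $40.5, q = 249. (Wedge: pb − ps = −16.5.)
Gain to consumers: $9; to suppliers: $7.5. (They sum to $16.5.)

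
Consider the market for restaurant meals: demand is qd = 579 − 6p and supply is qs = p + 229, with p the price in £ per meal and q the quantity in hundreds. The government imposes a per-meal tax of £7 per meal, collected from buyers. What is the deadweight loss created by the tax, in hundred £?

Before the tax: set 579 − 6p = p + 229 → p* = £50, q* = 279.
With the tax collected from buyers, demand (in seller-price terms) shifts: qd = 579 − 6(p + 7).
New equilibrium: buyers pay £51, sellers receive £44, q = 273. (Wedge: pb − ps = 7.)
Quantity falls by |ΔQ| = |279 − 273| = 6.
DWL = ½ · t · |ΔQ| = ½ · 7 · 6 = £21.

Deadweight loss = £21 hundred.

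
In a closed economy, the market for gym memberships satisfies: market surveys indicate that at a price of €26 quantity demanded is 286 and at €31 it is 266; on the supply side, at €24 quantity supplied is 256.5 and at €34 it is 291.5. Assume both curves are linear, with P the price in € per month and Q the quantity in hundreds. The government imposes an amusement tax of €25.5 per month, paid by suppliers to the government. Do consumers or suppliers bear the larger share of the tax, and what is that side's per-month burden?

Demand slope: (266 − 286)/(31 − 26) = -4, so Qd = 390 − 4P.
Supply slope: (291.5 − 256.5)/(34 − 24) = 3.5, so Qs = 3.5P + 172.5.
Before the tax: set 390 − 4P = 3.5P + 172.5 → P* = €29, Q* = 274.
With the tax collected from suppliers, supply shifts: Qs = 3.5(P − 25.5) + 172.5.
New equilibrium: consumers pay €40.9, suppliers receive €15.4, Q = 226.4. (Wedge: Pb − Ps = 25.5.)
Per-month burden: consumers €11.9, suppliers €13.6.
Suppliers take the larger share because supply is less price-elastic here (demand slope 4 vs supply slope 3.5).
The less price-elastic side of the market bears the larger share of a per-unit tax.

Suppliers bear the larger share: €13.6 per month.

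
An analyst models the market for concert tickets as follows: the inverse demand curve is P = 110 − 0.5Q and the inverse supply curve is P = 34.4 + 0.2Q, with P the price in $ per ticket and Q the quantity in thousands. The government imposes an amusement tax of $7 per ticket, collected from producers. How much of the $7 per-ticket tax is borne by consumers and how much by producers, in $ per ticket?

Consumers bear $5 per ticket; producers bear $2 per ticket.

Inverting to Q(P) form: Qd = 220 − 2P; Qs = 5P − 172.
Before the tax: set 220 − 2P = 5P − 172 → P* = $56, Q* = 108.
With the tax collected from producers, supply shifts: Qs = 5(P − 7) − 172.
New equilibrium: consumers pay $61, producers receive $54, Q = 98. (Wedge: Pb − Ps = 7.)
Burden on consumers: $5; on producers: $2. (They sum to $7.)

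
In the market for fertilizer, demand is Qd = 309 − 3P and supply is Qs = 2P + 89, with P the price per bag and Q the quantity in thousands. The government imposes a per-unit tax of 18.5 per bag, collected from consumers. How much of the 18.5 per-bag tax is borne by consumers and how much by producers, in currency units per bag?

Consumers bear 7.4 per bag; producers bear 11.1 per bag.

Without the tax, 309 − 3P = 2P + 89 gives 5P = 220, so P* = 44 and Q* = 177.
With the tax collected from consumers, demand (in seller-price terms) shifts: Qd = 309 − 3(P + 18.5).
Solving gives Q = 154.8 with consumers paying 51.4 and producers receiving 32.9 (the 18.5 wedge).
Burden on consumers: 7.4; on producers: 11.1. (They sum to 18.5.)
The less price-elastic side of the market bears the larger share of a per-unit tax.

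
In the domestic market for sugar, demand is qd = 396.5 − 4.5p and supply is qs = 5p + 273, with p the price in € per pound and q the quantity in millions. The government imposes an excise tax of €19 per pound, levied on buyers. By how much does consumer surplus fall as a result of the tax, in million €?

Consumer surplus falls by €3155 million.

Before the tax: set 396.5 − 4.5p = 5p + 273 → p* = €13, q* = 338.
With the tax collected from buyers, demand (in seller-price terms) shifts: qd = 396.5 − 4.5(p + 19).
Solving gives q = 293 with buyers paying €23 and sellers receiving €4 (the €19 wedge).
ΔCS is the trapezoid between Q = 293 and Q = 338 of height €10: ½ · (338 + 293) · 10 = €3155.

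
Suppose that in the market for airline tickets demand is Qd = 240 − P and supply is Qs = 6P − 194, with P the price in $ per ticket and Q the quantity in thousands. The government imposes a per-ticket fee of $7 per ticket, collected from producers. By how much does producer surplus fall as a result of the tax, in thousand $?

Without the tax, 240 − P = 6P − 194 gives 7P = 434, so P* = $62 and Q* = 178.
With the tax collected from producers, supply shifts: Qs = 6(P − 7) − 194.
Solving gives Q = 172 with consumers paying $68 and producers receiving $61 (the $7 wedge).
ΔPS is the trapezoid between Q = 172 and Q = 178 of height $1: ½ · (178 + 172) · 1 = $175.

Producer surplus falls by $175 thousand.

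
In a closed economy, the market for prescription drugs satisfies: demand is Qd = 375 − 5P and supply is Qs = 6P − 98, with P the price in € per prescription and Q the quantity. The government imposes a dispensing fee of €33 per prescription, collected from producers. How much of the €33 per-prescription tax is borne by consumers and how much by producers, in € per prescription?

Consumers bear €18 per prescription; producers bear €15 per prescription.

Before the tax: set 375 − 5P = 6P − 98 → P* = €43, Q* = 160.
With the tax collected from producers, supply shifts: Qs = 6(P − 33) − 98.
New equilibrium: consumers pay €61, producers receive €28, Q = 70. (Wedge: Pb − Ps = 33.)
Burden on consumers: €18; on producers: €15. (They sum to €33.)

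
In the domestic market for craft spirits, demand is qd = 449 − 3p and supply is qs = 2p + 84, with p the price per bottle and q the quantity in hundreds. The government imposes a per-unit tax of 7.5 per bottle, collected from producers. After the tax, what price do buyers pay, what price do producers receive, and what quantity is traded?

Buyers pay 76; producers receive 68.5; quantity = 221.

Without the tax, 449 − 3p = 2p + 84 gives 5p = 365, so p* = 73 and q* = 230.
With the tax collected from producers, supply shifts: qs = 2(p − 7.5) + 84.
Solving gives q = 221 with buyers paying 76 and producers receiving 68.5 (the 7.5 wedge).
The less price-elastic side of the market bears the larger share of a per-unit tax.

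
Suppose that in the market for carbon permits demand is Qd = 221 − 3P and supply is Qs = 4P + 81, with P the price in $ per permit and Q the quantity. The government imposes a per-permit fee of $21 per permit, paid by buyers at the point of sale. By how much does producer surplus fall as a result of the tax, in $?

Producer surplus falls by $1287.

Without the tax, 221 − 3P = 4P + 81 gives 7P = 140, so P* = $20 and Q* = 161.
With the tax collected from buyers, demand (in seller-price terms) shifts: Qd = 221 − 3(P + 21).
Solving gives Q = 125 with buyers paying $32 and suppliers receiving $11 (the $21 wedge).
ΔPS is the trapezoid between Q = 125 and Q = 161 of height $9: ½ · (161 + 125) · 9 = $1287.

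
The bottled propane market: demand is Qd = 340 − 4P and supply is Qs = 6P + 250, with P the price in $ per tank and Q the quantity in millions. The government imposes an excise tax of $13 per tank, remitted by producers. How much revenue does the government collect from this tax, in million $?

Without the tax, 340 − 4P = 6P + 250 gives 10P = 90, so P* = $9 and Q* = 304.
With the tax collected from producers, supply shifts: Qs = 6(P − 13) + 250.
Solving gives Q = 272.8 with buyers paying $16.8 and producers receiving $3.8 (the $13 wedge).
Revenue = t · Q = 13 · 272.8 = $3546.4.

Tax revenue = $3546.4 million.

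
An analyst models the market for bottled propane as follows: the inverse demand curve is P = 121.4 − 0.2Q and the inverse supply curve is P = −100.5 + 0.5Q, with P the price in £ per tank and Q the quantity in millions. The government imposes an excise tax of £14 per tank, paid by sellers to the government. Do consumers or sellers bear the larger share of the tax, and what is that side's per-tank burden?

Sellers bear the larger share: £10 per tank.

Rewrite in direct form: Qd = 607 − 5P and Qs = 2P + 201.
Without the tax, 607 − 5P = 2P + 201 gives 7P = 406, so P* = £58 and Q* = 317.
With the tax collected from sellers, supply shifts: Qs = 2(P − 14) + 201.
Solving gives Q = 297 with consumers paying £62 and sellers receiving £48 (the £14 wedge).
Per-tank burden: consumers £4, sellers £10.
Sellers take the larger share because supply is less price-elastic here (demand slope 5 vs supply slope 2).
The less price-elastic side of the market bears the larger share of a per-unit tax.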